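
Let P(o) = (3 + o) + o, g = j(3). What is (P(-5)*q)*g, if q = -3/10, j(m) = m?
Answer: 63/10 ≈ 6.3000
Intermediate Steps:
g = 3
q = -3/10 (q = -3*⅒ = -3/10 ≈ -0.30000)
P(o) = 3 + 2*o
(P(-5)*q)*g = ((3 + 2*(-5))*(-3/10))*3 = ((3 - 10)*(-3/10))*3 = -7*(-3/10)*3 = (21/10)*3 = 63/10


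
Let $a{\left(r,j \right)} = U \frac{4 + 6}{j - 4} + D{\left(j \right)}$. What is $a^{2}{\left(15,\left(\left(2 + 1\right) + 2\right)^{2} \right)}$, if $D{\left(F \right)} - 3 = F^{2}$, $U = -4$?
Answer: $\frac{172869904}{441} \approx 3.92 \cdot 10^{5}$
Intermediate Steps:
$D{\left(F \right)} = 3 + F^{2}$
$a{\left(r,j \right)} = 3 + j^{2} - \frac{40}{-4 + j}$ ($a{\left(r,j \right)} = - 4 \frac{4 + 6}{j - 4} + \left(3 + j^{2}\right) = - 4 \frac{10}{-4 + j} + \left(3 + j^{2}\right) = - \frac{40}{-4 + j} + \left(3 + j^{2}\right) = 3 + j^{2} - \frac{40}{-4 + j}$)
$a^{2}{\left(15,\left(\left(2 + 1\right) + 2\right)^{2} \right)} = \left(\frac{-52 - 4 \left(\left(\left(2 + 1\right) + 2\right)^{2}\right)^{2} + \left(\left(2 + 1\right) + 2\right)^{2} \left(3 + \left(\left(\left(2 + 1\right) + 2\right)^{2}\right)^{2}\right)}{-4 + \left(\left(2 + 1\right) + 2\right)^{2}}\right)^{2} = \left(\frac{-52 - 4 \left(\left(3 + 2\right)^{2}\right)^{2} + \left(3 + 2\right)^{2} \left(3 + \left(\left(3 + 2\right)^{2}\right)^{2}\right)}{-4 + \left(3 + 2\right)^{2}}\right)^{2} = \left(\frac{-52 - 4 \left(5^{2}\right)^{2} + 5^{2} \left(3 + \left(5^{2}\right)^{2}\right)}{-4 + 5^{2}}\right)^{2} = \left(\frac{-52 - 4 \cdot 25^{2} + 25 \left(3 + 25^{2}\right)}{-4 + 25}\right)^{2} = \left(\frac{-52 - 2500 + 25 \left(3 + 625\right)}{21}\right)^{2} = \left(\frac{-52 - 2500 + 25 \cdot 628}{21}\right)^{2} = \left(\frac{-52 - 2500 + 15700}{21}\right)^{2} = \left(\frac{1}{21} \cdot 13148\right)^{2} = \left(\frac{13148}{21}\right)^{2} = \frac{172869904}{441}$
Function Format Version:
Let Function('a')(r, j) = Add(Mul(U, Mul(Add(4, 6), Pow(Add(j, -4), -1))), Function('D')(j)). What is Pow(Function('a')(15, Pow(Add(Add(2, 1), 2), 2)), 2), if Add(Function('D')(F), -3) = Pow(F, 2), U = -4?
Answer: Rational(172869904, 441) ≈ 3.9200e+5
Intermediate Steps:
Function('D')(F) = Add(3, Pow(F, 2))
Function('a')(r, j) = Add(3, Pow(j, 2), Mul(-40, Pow(Add(-4, j), -1))) (Function('a')(r, j) = Add(Mul(-4, Mul(Add(4, 6), Pow(Add(j, -4), -1))), Add(3, Pow(j, 2))) = Add(Mul(-4, Mul(10, Pow(Add(-4, j), -1))), Add(3, Pow(j, 2))) = Add(Mul(-40, Pow(Add(-4, j), -1)), Add(3, Pow(j, 2))) = Add(3, Pow(j, 2), Mul(-40, Pow(Add(-4, j), -1))))
Pow(Function('a')(15, Pow(Add(Add(2, 1), 2), 2)), 2) = Pow(Mul(Pow(Add(-4, Pow(Add(Add(2, 1), 2), 2)), -1), Add(-52, Mul(-4, Pow(Pow(Add(Add(2, 1), 2), 2), 2)), Mul(Pow(Add(Add(2, 1), 2), 2), Add(3, Pow(Pow(Add(Add(2, 1), 2), 2), 2))))), 2) = Pow(Mul(Pow(Add(-4, Pow(Add(3, 2), 2)), -1), Add(-52, Mul(-4, Pow(Pow(Add(3, 2), 2), 2)), Mul(Pow(Add(3, 2), 2), Add(3, Pow(Pow(Add(3, 2), 2), 2))))), 2) = Pow(Mul(Pow(Add(-4, Pow(5, 2)), -1), Add(-52, Mul(-4, Pow(Pow(5, 2), 2)), Mul(Pow(5, 2), Add(3, Pow(Pow(5, 2), 2))))), 2) = Pow(Mul(Pow(Add(-4, 25), -1), Add(-52, Mul(-4, Pow(25, 2)), Mul(25, Add(3, Pow(25, 2))))), 2) = Pow(Mul(Pow(21, -1), Add(-52, Mul(-4, 625), Mul(25, Add(3, 625)))), 2) = Pow(Mul(Rational(1, 21), Add(-52, -2500, Mul(25, 628))), 2) = Pow(Mul(Rational(1, 21), Add(-52, -2500, 15700)), 2) = Pow(Mul(Rational(1, 21), 13148), 2) = Pow(Rational(13148, 21), 2) = Rational(172869904, 441)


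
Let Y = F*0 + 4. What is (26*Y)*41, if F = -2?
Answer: 4264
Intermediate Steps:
Y = 4 (Y = -2*0 + 4 = 0 + 4 = 4)
(26*Y)*41 = (26*4)*41 = 104*41 = 4264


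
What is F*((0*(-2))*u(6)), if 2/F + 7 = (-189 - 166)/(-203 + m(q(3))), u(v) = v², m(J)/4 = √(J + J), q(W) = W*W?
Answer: 0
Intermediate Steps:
q(W) = W²
m(J) = 4*√2*√J (m(J) = 4*√(J + J) = 4*√(2*J) = 4*(√2*√J) = 4*√2*√J)
F = 2/(-7 - 355/(-203 + 12*√2)) (F = 2/(-7 + (-189 - 166)/(-203 + 4*√2*√(3²))) = 2/(-7 - 355/(-203 + 4*√2*√9)) = 2/(-7 - 355/(-203 + 4*√2*3)) = 2/(-7 - 355/(-203 + 12*√2)) ≈ -0.39280)
F*((0*(-2))*u(6)) = (-107191/280561 - 2130*√2/280561)*((0*(-2))*6²) = (-107191/280561 - 2130*√2/280561)*(0*36) = (-107191/280561 - 2130*√2/280561)*0 = 0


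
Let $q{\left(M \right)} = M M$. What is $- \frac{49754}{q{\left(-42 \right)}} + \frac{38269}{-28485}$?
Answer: $- \frac{82486067}{2791530} \approx -29.549$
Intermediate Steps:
$q{\left(M \right)} = M^{2}$
$- \frac{49754}{q{\left(-42 \right)}} + \frac{38269}{-28485} = - \frac{49754}{\left(-42\right)^{2}} + \frac{38269}{-28485} = - \frac{49754}{1764} + 38269 \left(- \frac{1}{28485}\right) = \left(-49754\right) \frac{1}{1764} - \frac{38269}{28485} = - \frac{24877}{882} - \frac{38269}{28485} = - \frac{82486067}{2791530}$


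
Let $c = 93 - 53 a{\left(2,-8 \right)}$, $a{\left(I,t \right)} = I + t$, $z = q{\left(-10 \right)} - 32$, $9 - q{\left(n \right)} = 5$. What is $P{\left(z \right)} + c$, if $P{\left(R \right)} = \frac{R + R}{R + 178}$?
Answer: $\frac{30797}{75} \approx 410.63$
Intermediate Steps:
$q{\left(n \right)} = 4$ ($q{\left(n \right)} = 9 - 5 = 4$)
$z = -28$ ($z = 4 - 32 = -28$)
$P{\left(R \right)} = \frac{2 R}{178 + R}$
$c = 411$ ($c = 93 - 53 \left(2 - 8\right) = 93 - -318 = 93 + 318 = 411$)
$P{\left(z \right)} + c = 2 \left(-28\right) \frac{1}{178 - 28} + 411 = 2 \left(-28\right) \frac{1}{150} + 411 = - \frac{28}{75} + 411 = \frac{30797}{75}$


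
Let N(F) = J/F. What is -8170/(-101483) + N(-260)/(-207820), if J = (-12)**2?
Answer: 27591616097/342715702225 ≈ 0.080509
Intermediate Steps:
J = 144
N(F) = 144/F
-8170/(-101483) + N(-260)/(-207820) = -8170/(-101483) + (144/(-260))/(-207820) = -8170*(-1/101483) + (144*(-1/260))*(-1/207820) = 8170/101483 - 36/65*(-1/207820) = 8170/101483 + 9/3377075 = 27591616097/342715702225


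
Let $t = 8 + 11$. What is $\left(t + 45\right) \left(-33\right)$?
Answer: $-2112$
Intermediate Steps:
$t = 19$
$\left(t + 45\right) \left(-33\right) = \left(19 + 45\right) \left(-33\right) = 64 \left(-33\right) = -2112$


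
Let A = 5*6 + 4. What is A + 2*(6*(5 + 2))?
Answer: 118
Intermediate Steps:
A = 34 (A = 30 + 4 = 34)
A + 2*(6*(5 + 2)) = 34 + 2*(6*(5 + 2)) = 34 + 2*(6*7) = 34 + 2*42 = 34 + 84 = 118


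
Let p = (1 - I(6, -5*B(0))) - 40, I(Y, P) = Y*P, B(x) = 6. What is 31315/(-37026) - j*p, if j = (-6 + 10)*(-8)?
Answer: 167029997/37026 ≈ 4511.2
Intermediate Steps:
I(Y, P) = P*Y
p = 141 (p = (1 - (-5*6)*6) - 40 = (1 - (-30)*6) - 40 = (1 - 1*(-180)) - 40 = (1 + 180) - 40 = 181 - 40 = 141)
j = -32 (j = 4*(-8) = -32)
31315/(-37026) - j*p = 31315/(-37026) - (-32)*141 = 31315*(-1/37026) - 1*(-4512) = -31315/37026 + 4512 = 167029997/37026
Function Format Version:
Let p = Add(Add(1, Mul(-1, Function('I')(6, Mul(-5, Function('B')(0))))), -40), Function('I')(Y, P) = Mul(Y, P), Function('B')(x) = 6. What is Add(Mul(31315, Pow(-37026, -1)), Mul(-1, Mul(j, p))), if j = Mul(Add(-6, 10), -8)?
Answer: Rational(167029997, 37026) ≈ 4511.2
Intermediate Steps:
Function('I')(Y, P) = Mul(P, Y)
p = 141 (p = Add(Add(1, Mul(-1, Mul(Mul(-5, 6), 6))), -40) = Add(Add(1, Mul(-1, Mul(-30, 6))), -40) = Add(Add(1, Mul(-1, -180)), -40) = Add(Add(1, 180), -40) = Add(181, -40) = 141)
j = -32 (j = Mul(4, -8) = -32)
Add(Mul(31315, Pow(-37026, -1)), Mul(-1, Mul(j, p))) = Add(Mul(31315, Pow(-37026, -1)), Mul(-1, Mul(-32, 141))) = Add(Mul(31315, Rational(-1, 37026)), Mul(-1, -4512)) = Add(Rational(-31315, 37026), 4512) = Rational(167029997, 37026)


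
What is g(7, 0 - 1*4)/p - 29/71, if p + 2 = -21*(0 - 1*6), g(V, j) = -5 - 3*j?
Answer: -3099/8804 ≈ -0.35200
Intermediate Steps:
p = 124 (p = -2 - 21*(0 - 1*6) = -2 - 21*(0 - 6) = -2 - 21*(-6) = -2 + 126 = 124)
g(7, 0 - 1*4)/p - 29/71 = (-5 - 3*(0 - 1*4))/124 - 29/71 = (-5 - 3*(0 - 4))*(1/124) - 29*1/71 = (-5 - 3*(-4))*(1/124) - 29/71 = (-5 + 12)*(1/124) - 29/71 = 7*(1/124) - 29/71 = 7/124 - 29/71 = -3099/8804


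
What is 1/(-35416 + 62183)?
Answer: 1/26767 ≈ 3.7359e-5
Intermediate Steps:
1/(-35416 + 62183) = 1/26767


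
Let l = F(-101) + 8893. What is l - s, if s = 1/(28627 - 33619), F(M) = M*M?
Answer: 95317249/4992 ≈ 19094.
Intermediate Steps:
F(M) = M**2
s = -1/4992 (s = 1/(-4992) = -1/4992 ≈ -0.00020032)
l = 19094 (l = (-101)**2 + 8893 = 10201 + 8893 = 19094)
l - s = 19094 - 1*(-1/4992) = 19094 + 1/4992 = 95317249/4992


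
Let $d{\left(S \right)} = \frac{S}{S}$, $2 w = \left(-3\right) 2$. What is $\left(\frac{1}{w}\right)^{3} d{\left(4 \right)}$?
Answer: $- \frac{1}{27} \approx -0.037037$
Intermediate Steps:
$w = -3$ ($w = \frac{\left(-3\right) 2}{2} = \frac{1}{2} \left(-6\right) = -3$)
$d{\left(S \right)} = 1$
$\left(\frac{1}{w}\right)^{3} d{\left(4 \right)} = \left(\frac{1}{-3}\right)^{3} \cdot 1 = \left(- \frac{1}{3}\right)^{3} \cdot 1 = \left(- \frac{1}{27}\right) 1 = - \frac{1}{27}$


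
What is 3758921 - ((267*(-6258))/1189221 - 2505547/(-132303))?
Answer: 197138832222022498/52445835321 ≈ 3.7589e+6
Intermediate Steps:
3758921 - ((267*(-6258))/1189221 - 2505547/(-132303)) = 3758921 - (-1670886*1/1189221 - 2505547*(-1/132303)) = 3758921 - (-556962/396407 + 2505547/132303) = 3758921 - 1*919528626143/52445835321 = 3758921 - 919528626143/52445835321 = 197138832222022498/52445835321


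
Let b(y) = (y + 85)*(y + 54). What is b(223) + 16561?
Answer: 101877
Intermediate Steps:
b(y) = (54 + y)*(85 + y) (b(y) = (85 + y)*(54 + y) = (54 + y)*(85 + y))
b(223) + 16561 = (4590 + 223² + 139*223) + 16561 = (4590 + 49729 + 30997) + 16561 = 85316 + 16561 = 101877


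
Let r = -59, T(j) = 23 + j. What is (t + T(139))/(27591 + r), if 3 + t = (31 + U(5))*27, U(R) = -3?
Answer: 915/27532 ≈ 0.033234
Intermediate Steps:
t = 753 (t = -3 + (31 - 3)*27 = -3 + 28*27 = -3 + 756 = 753)
(t + T(139))/(27591 + r) = (753 + (23 + 139))/(27591 - 59) = (753 + 162)/27532 = 915*(1/27532) = 915/27532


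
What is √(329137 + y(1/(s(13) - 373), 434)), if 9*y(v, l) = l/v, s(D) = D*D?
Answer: 29*√3417/3 ≈ 565.07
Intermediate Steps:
s(D) = D²
y(v, l) = l/(9*v) (y(v, l) = (l/v)/9 = l/(9*v))
√(329137 + y(1/(s(13) - 373), 434)) = √(329137 + (⅑)*434/1/(13² - 373)) = √(329137 + (⅑)*434/1/(169 - 373)) = √(329137 + (⅑)*434/1/(-204)) = √(329137 + (⅑)*434/(-1/204)) = √(329137 + (⅑)*434*(-204)) = √(329137 - 29512/3) = √(957899/3) = 29*√3417/3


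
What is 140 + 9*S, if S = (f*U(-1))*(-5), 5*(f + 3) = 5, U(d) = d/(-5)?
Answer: 158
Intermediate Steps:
U(d) = -d/5 (U(d) = d*(-⅕) = -d/5)
f = -2 (f = -3 + (⅕)*5 = -3 + 1 = -2)
S = 2 (S = -(-2)*(-1)/5*(-5) = -2*⅕*(-5) = -⅖*(-5) = 2)
140 + 9*S = 140 + 9*2 = 140 + 18 = 158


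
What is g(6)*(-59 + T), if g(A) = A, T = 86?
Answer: 162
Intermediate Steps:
g(6)*(-59 + T) = 6*(-59 + 86) = 6*27 = 162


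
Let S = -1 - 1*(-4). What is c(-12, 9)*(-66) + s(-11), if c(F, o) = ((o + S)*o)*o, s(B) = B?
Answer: -64163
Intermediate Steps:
S = 3 (S = -1 + 4 = 3)
c(F, o) = o**2*(3 + o) (c(F, o) = ((o + 3)*o)*o = ((3 + o)*o)*o = (o*(3 + o))*o = o**2*(3 + o))
c(-12, 9)*(-66) + s(-11) = (9**2*(3 + 9))*(-66) - 11 = (81*12)*(-66) - 11 = 972*(-66) - 11 = -64152 - 11 = -64163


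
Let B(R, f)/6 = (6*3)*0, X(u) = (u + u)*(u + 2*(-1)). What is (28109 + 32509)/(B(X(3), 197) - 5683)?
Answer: -60618/5683 ≈ -10.667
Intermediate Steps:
X(u) = 2*u*(-2 + u) (X(u) = (2*u)*(u - 2) = (2*u)*(-2 + u) = 2*u*(-2 + u))
B(R, f) = 0 (B(R, f) = 6*((6*3)*0) = 6*(18*0) = 6*0 = 0)
(28109 + 32509)/(B(X(3), 197) - 5683) = (28109 + 32509)/(0 - 5683) = 60618/(-5683) = 60618*(-1/5683) = -60618/5683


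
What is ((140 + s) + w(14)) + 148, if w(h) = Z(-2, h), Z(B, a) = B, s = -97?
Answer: 189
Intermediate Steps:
w(h) = -2
((140 + s) + w(14)) + 148 = ((140 - 97) - 2) + 148 = (43 - 2) + 148 = 41 + 148 = 189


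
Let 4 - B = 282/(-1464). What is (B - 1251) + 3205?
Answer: 477799/244 ≈ 1958.2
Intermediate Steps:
B = 1023/244 (B = 4 - 282/(-1464) = 4 - 282*(-1)/1464 = 4 - 1*(-47/244) = 4 + 47/244 = 1023/244 ≈ 4.1926)
(B - 1251) + 3205 = (1023/244 - 1251) + 3205 = -304221/244 + 3205 = 477799/244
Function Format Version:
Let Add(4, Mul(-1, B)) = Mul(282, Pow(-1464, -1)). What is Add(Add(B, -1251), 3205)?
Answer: Rational(477799, 244) ≈ 1958.2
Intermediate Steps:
B = Rational(1023, 244) (B = Add(4, Mul(-1, Mul(282, Pow(-1464, -1)))) = Add(4, Mul(-1, Mul(282, Rational(-1, 1464)))) = Add(4, Mul(-1, Rational(-47, 244))) = Add(4, Rational(47, 244)) = Rational(1023, 244) ≈ 4.1926)
Add(Add(B, -1251), 3205) = Add(Add(Rational(1023, 244), -1251), 3205) = Add(Rational(-304221, 244), 3205) = Rational(477799, 244)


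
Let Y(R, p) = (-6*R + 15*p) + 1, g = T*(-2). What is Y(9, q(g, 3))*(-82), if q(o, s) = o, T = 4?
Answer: 14186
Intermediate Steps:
g = -8 (g = 4*(-2) = -8)
Y(R, p) = 1 - 6*R + 15*p
Y(9, q(g, 3))*(-82) = (1 - 6*9 + 15*(-8))*(-82) = (1 - 54 - 120)*(-82) = -173*(-82) = 14186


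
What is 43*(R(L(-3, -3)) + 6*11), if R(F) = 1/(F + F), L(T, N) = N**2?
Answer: 51127/18 ≈ 2840.4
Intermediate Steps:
R(F) = 1/(2*F)
43*(R(L(-3, -3)) + 6*11) = 43*(1/(2*((-3)**2)) + 6*11) = 43*((1/2)/9 + 66) = 43*((1/2)*(1/9) + 66) = 43*(1/18 + 66) = 43*(1189/18) = 51127/18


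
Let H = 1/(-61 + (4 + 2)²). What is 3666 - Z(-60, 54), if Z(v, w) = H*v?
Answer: 18318/5 ≈ 3663.6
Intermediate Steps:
H = -1/25 (H = 1/(-61 + 6²) = 1/(-61 + 36) = 1/(-25) = -1/25 ≈ -0.040000)
Z(v, w) = -v/25
3666 - Z(-60, 54) = 3666 - (-1)*(-60)/25 = 3666 - 1*12/5 = 3666 - 12/5 = 18318/5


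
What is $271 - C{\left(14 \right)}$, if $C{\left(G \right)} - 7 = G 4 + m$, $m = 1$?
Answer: $207$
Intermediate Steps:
$C{\left(G \right)} = 8 + 4 G$ ($C{\left(G \right)} = 7 + \left(G 4 + 1\right) = 7 + \left(4 G + 1\right) = 7 + \left(1 + 4 G\right) = 8 + 4 G$)
$271 - C{\left(14 \right)} = 271 - \left(8 + 4 \cdot 14\right) = 271 - \left(8 + 56\right) = 271 - 64 = 207$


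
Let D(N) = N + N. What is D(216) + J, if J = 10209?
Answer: 10641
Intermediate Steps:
D(N) = 2*N
D(216) + J = 2*216 + 10209 = 432 + 10209 = 10641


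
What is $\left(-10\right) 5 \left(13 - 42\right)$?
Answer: $1450$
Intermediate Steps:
$\left(-10\right) 5 \left(13 - 42\right) = \left(-50\right) \left(-29\right) = 1450$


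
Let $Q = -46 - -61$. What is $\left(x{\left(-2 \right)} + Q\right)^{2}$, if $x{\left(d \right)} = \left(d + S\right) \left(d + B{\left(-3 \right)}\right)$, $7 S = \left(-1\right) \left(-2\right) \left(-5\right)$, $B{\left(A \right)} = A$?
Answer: $\frac{50625}{49} \approx 1033.2$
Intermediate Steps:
$S = - \frac{10}{7}$ ($S = \frac{\left(-1\right) \left(-2\right) \left(-5\right)}{7} = \frac{2 \left(-5\right)}{7} = \frac{1}{7} \left(-10\right) = - \frac{10}{7} \approx -1.4286$)
$Q = 15$ ($Q = -46 + 61 = 15$)
$x{\left(d \right)} = \left(-3 + d\right) \left(- \frac{10}{7} + d\right)$ ($x{\left(d \right)} = \left(d - \frac{10}{7}\right) \left(d - 3\right) = \left(- \frac{10}{7} + d\right) \left(-3 + d\right) = \left(-3 + d\right) \left(- \frac{10}{7} + d\right)$)
$\left(x{\left(-2 \right)} + Q\right)^{2} = \left(\left(\frac{30}{7} + \left(-2\right)^{2} - - \frac{62}{7}\right) + 15\right)^{2} = \left(\left(\frac{30}{7} + 4 + \frac{62}{7}\right) + 15\right)^{2} = \left(\frac{120}{7} + 15\right)^{2} = \left(\frac{225}{7}\right)^{2} = \frac{50625}{49}$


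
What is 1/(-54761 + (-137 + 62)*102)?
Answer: -1/62411 ≈ -1.6023e-5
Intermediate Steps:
1/(-54761 + (-137 + 62)*102) = 1/(-54761 - 75*102) = 1/(-54761 - 7650) = 1/(-62411) = -1/62411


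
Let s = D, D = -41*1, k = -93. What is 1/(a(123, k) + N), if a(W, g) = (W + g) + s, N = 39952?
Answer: 1/39941 ≈ 2.5037e-5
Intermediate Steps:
D = -41
s = -41
a(W, g) = -41 + W + g (a(W, g) = (W + g) - 41 = -41 + W + g)
1/(a(123, k) + N) = 1/((-41 + 123 - 93) + 39952) = 1/(-11 + 39952) = 1/39941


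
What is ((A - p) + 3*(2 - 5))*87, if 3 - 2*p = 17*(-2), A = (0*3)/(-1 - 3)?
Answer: -4785/2 ≈ -2392.5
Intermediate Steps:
A = 0 (A = 0/(-4) = 0*(-¼) = 0)
p = 37/2 (p = 3/2 - 17*(-2)/2 = 3/2 - ½*(-34) = 3/2 + 17 = 37/2 ≈ 18.500)
((A - p) + 3*(2 - 5))*87 = ((0 - 1*37/2) + 3*(2 - 5))*87 = ((0 - 37/2) + 3*(-3))*87 = (-37/2 - 9)*87 = -55/2*87 = -4785/2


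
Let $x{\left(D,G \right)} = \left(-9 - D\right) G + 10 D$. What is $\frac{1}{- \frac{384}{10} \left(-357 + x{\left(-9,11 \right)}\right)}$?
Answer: $\frac{5}{85824} \approx 5.8259 \cdot 10^{-5}$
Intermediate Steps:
$x{\left(D,G \right)} = 10 D + G \left(-9 - D\right)$ ($x{\left(D,G \right)} = G \left(-9 - D\right) + 10 D = 10 D + G \left(-9 - D\right)$)
$\frac{1}{- \frac{384}{10} \left(-357 + x{\left(-9,11 \right)}\right)} = \frac{1}{- \frac{384}{10} \left(-357 - \left(189 - 99\right)\right)} = \frac{1}{\left(-384\right) \frac{1}{10} \left(-357 - 90\right)} = \frac{1}{\left(- \frac{192}{5}\right) \left(-357 - 90\right)} = \frac{1}{\left(- \frac{192}{5}\right) \left(-447\right)} = \frac{1}{\frac{85824}{5}} = \frac{5}{85824}$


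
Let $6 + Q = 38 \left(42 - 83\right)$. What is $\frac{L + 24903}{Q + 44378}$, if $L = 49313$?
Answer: $\frac{37108}{21407} \approx 1.7335$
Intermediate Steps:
$Q = -1564$ ($Q = -6 + 38 \left(42 - 83\right) = -6 + 38 \left(-41\right) = -6 - 1558 = -1564$)
$\frac{L + 24903}{Q + 44378} = \frac{49313 + 24903}{-1564 + 44378} = \frac{74216}{42814} = 74216 \cdot \frac{1}{42814} = \frac{37108}{21407}$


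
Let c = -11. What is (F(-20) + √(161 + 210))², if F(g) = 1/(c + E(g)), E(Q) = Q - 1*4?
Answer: 454476/1225 - 2*√371/35 ≈ 369.90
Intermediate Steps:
E(Q) = -4 + Q (E(Q) = Q - 4 = -4 + Q)
F(g) = 1/(-15 + g) (F(g) = 1/(-11 + (-4 + g)) = 1/(-15 + g))
(F(-20) + √(161 + 210))² = (1/(-15 - 20) + √(161 + 210))² = (1/(-35) + √371)² = (-1/35 + √371)²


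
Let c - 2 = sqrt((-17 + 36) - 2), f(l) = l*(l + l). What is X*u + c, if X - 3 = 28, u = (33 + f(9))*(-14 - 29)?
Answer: -259933 + sqrt(17) ≈ -2.5993e+5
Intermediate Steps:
f(l) = 2*l**2 (f(l) = l*(2*l) = 2*l**2)
u = -8385 (u = (33 + 2*9**2)*(-14 - 29) = (33 + 2*81)*(-43) = (33 + 162)*(-43) = 195*(-43) = -8385)
X = 31 (X = 3 + 28 = 31)
c = 2 + sqrt(17) (c = 2 + sqrt((-17 + 36) - 2) = 2 + sqrt(19 - 2) = 2 + sqrt(17) ≈ 6.1231)
X*u + c = 31*(-8385) + (2 + sqrt(17)) = -259935 + (2 + sqrt(17)) = -259933 + sqrt(17)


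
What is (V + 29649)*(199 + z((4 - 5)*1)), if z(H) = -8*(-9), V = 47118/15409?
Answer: 123822219489/15409 ≈ 8.0357e+6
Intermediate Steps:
V = 47118/15409 (V = 47118*(1/15409) = 47118/15409 ≈ 3.0578)
z(H) = 72
(V + 29649)*(199 + z((4 - 5)*1)) = (47118/15409 + 29649)*(199 + 72) = (456908559/15409)*271 = 123822219489/15409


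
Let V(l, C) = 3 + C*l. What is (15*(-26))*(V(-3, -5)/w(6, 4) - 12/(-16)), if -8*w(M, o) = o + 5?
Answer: 11895/2 ≈ 5947.5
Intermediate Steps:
w(M, o) = -5/8 - o/8 (w(M, o) = -(o + 5)/8 = -(5 + o)/8 = -5/8 - o/8)
(15*(-26))*(V(-3, -5)/w(6, 4) - 12/(-16)) = (15*(-26))*((3 - 5*(-3))/(-5/8 - 1/8*4) - 12/(-16)) = -390*((3 + 15)/(-5/8 - 1/2) - 12*(-1/16)) = -390*(18/(-9/8) + 3/4) = -390*(18*(-8/9) + 3/4) = -390*(-16 + 3/4) = -390*(-61/4) = 11895/2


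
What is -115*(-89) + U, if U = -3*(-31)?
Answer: 10328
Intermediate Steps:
U = 93
-115*(-89) + U = -115*(-89) + 93 = 10235 + 93 = 10328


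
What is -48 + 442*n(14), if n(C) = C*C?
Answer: 86584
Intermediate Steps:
n(C) = C²
-48 + 442*n(14) = -48 + 442*14² = -48 + 442*196 = -48 + 86632 = 86584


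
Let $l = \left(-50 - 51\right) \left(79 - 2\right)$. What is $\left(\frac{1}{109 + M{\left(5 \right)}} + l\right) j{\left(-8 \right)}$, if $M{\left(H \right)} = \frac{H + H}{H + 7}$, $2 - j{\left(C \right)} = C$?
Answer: $- \frac{51250370}{659} \approx -77770.0$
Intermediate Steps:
$j{\left(C \right)} = 2 - C$
$M{\left(H \right)} = \frac{2 H}{7 + H}$
$l = -7777$ ($l = \left(-101\right) 77 = -7777$)
$\left(\frac{1}{109 + M{\left(5 \right)}} + l\right) j{\left(-8 \right)} = \left(\frac{1}{109 + 2 \cdot 5 \frac{1}{7 + 5}} - 7777\right) \left(2 - -8\right) = \left(\frac{1}{109 + 2 \cdot 5 \cdot \frac{1}{12}} - 7777\right) \left(2 + 8\right) = \left(\frac{1}{109 + 2 \cdot 5 \cdot \frac{1}{12}} - 7777\right) 10 = \left(\frac{1}{109 + \frac{5}{6}} - 7777\right) 10 = \left(\frac{1}{\frac{659}{6}} - 7777\right) 10 = \left(\frac{6}{659} - 7777\right) 10 = \left(- \frac{5125037}{659}\right) 10 = - \frac{51250370}{659}$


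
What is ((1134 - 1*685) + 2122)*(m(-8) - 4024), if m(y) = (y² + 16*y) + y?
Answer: -10530816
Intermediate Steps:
m(y) = y² + 17*y
((1134 - 1*685) + 2122)*(m(-8) - 4024) = ((1134 - 1*685) + 2122)*(-8*(17 - 8) - 4024) = ((1134 - 685) + 2122)*(-8*9 - 4024) = (449 + 2122)*(-72 - 4024) = 2571*(-4096) = -10530816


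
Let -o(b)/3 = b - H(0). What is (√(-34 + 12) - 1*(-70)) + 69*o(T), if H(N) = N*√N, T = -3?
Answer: 691 + I*√22 ≈ 691.0 + 4.6904*I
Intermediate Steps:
H(N) = N^(3/2)
o(b) = -3*b (o(b) = -3*(b - 0^(3/2)) = -3*(b - 1*0) = -3*(b + 0) = -3*b)
(√(-34 + 12) - 1*(-70)) + 69*o(T) = (√(-34 + 12) - 1*(-70)) + 69*(-3*(-3)) = (√(-22) + 70) + 69*9 = (I*√22 + 70) + 621 = (70 + I*√22) + 621 = 691 + I*√22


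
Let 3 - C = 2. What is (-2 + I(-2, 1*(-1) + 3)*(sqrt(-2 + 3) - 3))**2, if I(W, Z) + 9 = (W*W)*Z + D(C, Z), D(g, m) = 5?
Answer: 100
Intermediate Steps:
C = 1 (C = 3 - 1*2 = 3 - 2 = 1)
I(W, Z) = -4 + Z*W**2 (I(W, Z) = -9 + ((W*W)*Z + 5) = -9 + (W**2*Z + 5) = -9 + (Z*W**2 + 5) = -9 + (5 + Z*W**2) = -4 + Z*W**2)
(-2 + I(-2, 1*(-1) + 3)*(sqrt(-2 + 3) - 3))**2 = (-2 + (-4 + (1*(-1) + 3)*(-2)**2)*(sqrt(-2 + 3) - 3))**2 = (-2 + (-4 + (-1 + 3)*4)*(sqrt(1) - 3))**2 = (-2 + (-4 + 2*4)*(1 - 3))**2 = (-2 + (-4 + 8)*(-2))**2 = (-2 + 4*(-2))**2 = (-2 - 8)**2 = (-10)**2 = 100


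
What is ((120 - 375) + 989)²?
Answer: 538756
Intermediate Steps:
((120 - 375) + 989)² = (-255 + 989)² = 734² = 538756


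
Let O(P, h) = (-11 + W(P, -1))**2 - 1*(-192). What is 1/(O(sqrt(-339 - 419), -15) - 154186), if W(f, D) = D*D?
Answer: -1/153894 ≈ -6.4980e-6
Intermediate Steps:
W(f, D) = D**2
O(P, h) = 292 (O(P, h) = (-11 + (-1)**2)**2 - 1*(-192) = (-11 + 1)**2 + 192 = (-10)**2 + 192 = 100 + 192 = 292)
1/(O(sqrt(-339 - 419), -15) - 154186) = 1/(292 - 154186) = 1/(-153894) = -1/153894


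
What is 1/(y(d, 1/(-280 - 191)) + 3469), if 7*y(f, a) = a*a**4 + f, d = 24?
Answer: 162256676339457/563424718826168756 ≈ 0.00028798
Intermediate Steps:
y(f, a) = f/7 + a**5/7 (y(f, a) = (a*a**4 + f)/7 = (a**5 + f)/7 = (f + a**5)/7 = f/7 + a**5/7)
1/(y(d, 1/(-280 - 191)) + 3469) = 1/(((1/7)*24 + (1/(-280 - 191))**5/7) + 3469) = 1/((24/7 + (1/(-471))**5/7) + 3469) = 1/((24/7 + (-1/471)**5/7) + 3469) = 1/((24/7 + (1/7)*(-1/23179525191351)) + 3469) = 1/((24/7 - 1/162256676339457) + 3469) = 1/(556308604592423/162256676339457 + 3469) = 1/(563424718826168756/162256676339457) = 162256676339457/563424718826168756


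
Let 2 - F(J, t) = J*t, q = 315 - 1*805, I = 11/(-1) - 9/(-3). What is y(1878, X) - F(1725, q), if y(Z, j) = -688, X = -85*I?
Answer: -845940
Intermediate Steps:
I = -8 (I = 11*(-1) - 9*(-⅓) = -11 + 3 = -8)
X = 680 (X = -85*(-8) = 680)
q = -490 (q = 315 - 805 = -490)
F(J, t) = 2 - J*t
y(1878, X) - F(1725, q) = -688 - (2 - 1*1725*(-490)) = -688 - (2 + 845250) = -688 - 1*845252 = -688 - 845252 = -845940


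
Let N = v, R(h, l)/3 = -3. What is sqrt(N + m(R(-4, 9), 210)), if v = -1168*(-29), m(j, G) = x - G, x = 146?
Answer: 4*sqrt(2113) ≈ 183.87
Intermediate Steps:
R(h, l) = -9 (R(h, l) = 3*(-3) = -9)
m(j, G) = 146 - G
v = 33872
N = 33872
sqrt(N + m(R(-4, 9), 210)) = sqrt(33872 + (146 - 1*210)) = sqrt(33872 + (146 - 210)) = sqrt(33872 - 64) = sqrt(33808) = 4*sqrt(2113)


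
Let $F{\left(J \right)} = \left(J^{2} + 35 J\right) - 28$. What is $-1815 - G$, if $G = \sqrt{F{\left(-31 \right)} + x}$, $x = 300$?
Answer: $-1815 - 2 \sqrt{37} \approx -1827.2$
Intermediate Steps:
$F{\left(J \right)} = -28 + J^{2} + 35 J$
$G = 2 \sqrt{37}$ ($G = \sqrt{\left(-28 + \left(-31\right)^{2} + 35 \left(-31\right)\right) + 300} = \sqrt{\left(-28 + 961 - 1085\right) + 300} = \sqrt{-152 + 300} = \sqrt{148} = 2 \sqrt{37} \approx 12.166$)
$-1815 - G = -1815 - 2 \sqrt{37}$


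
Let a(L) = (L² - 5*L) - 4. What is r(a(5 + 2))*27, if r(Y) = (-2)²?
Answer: 108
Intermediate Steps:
a(L) = -4 + L² - 5*L
r(Y) = 4
r(a(5 + 2))*27 = 4*27 = 108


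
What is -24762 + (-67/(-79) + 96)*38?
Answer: -1665460/79 ≈ -21082.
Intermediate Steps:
-24762 + (-67/(-79) + 96)*38 = -24762 + (-67*(-1/79) + 96)*38 = -24762 + (67/79 + 96)*38 = -24762 + (7651/79)*38 = -24762 + 290738/79 = -1665460/79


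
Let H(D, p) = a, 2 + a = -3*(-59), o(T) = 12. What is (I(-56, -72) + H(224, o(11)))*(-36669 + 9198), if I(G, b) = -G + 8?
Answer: -6565569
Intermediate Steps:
a = 175 (a = -2 - 3*(-59) = -2 + 177 = 175)
H(D, p) = 175
I(G, b) = 8 - G
(I(-56, -72) + H(224, o(11)))*(-36669 + 9198) = ((8 - 1*(-56)) + 175)*(-36669 + 9198) = ((8 + 56) + 175)*(-27471) = (64 + 175)*(-27471) = 239*(-27471) = -6565569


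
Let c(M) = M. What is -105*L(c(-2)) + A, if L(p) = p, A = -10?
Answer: 200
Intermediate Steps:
-105*L(c(-2)) + A = -105*(-2) - 10 = 210 - 10 = 200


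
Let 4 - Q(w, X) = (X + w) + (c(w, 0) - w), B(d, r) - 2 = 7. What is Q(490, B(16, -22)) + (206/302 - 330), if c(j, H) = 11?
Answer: -52143/151 ≈ -345.32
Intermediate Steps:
B(d, r) = 9 (B(d, r) = 2 + 7 = 9)
Q(w, X) = -7 - X (Q(w, X) = 4 - ((X + w) + (11 - w)) = 4 - (11 + X) = 4 + (-11 - X) = -7 - X)
Q(490, B(16, -22)) + (206/302 - 330) = (-7 - 1*9) + (206/302 - 330) = (-7 - 9) + ((1/302)*206 - 330) = -16 + (103/151 - 330) = -16 - 49727/151 = -52143/151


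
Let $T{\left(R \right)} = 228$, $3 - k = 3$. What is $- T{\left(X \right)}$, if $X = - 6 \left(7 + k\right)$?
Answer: $-228$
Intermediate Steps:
$k = 0$ ($k = 3 - 3 = 0$)
$X = -42$ ($X = - 6 \left(7 + 0\right) = \left(-6\right) 7 = -42$)
$- T{\left(X \right)} = \left(-1\right) 228 = -228$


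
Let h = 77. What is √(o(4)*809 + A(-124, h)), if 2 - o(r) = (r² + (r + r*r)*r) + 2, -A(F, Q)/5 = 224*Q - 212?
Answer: 2*I*√40711 ≈ 403.54*I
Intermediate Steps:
A(F, Q) = 1060 - 1120*Q (A(F, Q) = -5*(224*Q - 212) = -5*(-212 + 224*Q) = 1060 - 1120*Q)
o(r) = -r² - r*(r + r²) (o(r) = 2 - ((r² + (r + r*r)*r) + 2) = 2 - ((r² + (r + r²)*r) + 2) = 2 - ((r² + r*(r + r²)) + 2) = 2 - (2 + r² + r*(r + r²)) = 2 + (-2 - r² - r*(r + r²)) = -r² - r*(r + r²))
√(o(4)*809 + A(-124, h)) = √((4²*(-2 - 1*4))*809 + (1060 - 1120*77)) = √((16*(-2 - 4))*809 + (1060 - 86240)) = √((16*(-6))*809 - 85180) = √(-96*809 - 85180) = √(-77664 - 85180) = √(-162844) = 2*I*√40711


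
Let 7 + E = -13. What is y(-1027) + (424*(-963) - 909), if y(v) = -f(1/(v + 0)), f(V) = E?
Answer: -409201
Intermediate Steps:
E = -20 (E = -7 - 13 = -20)
f(V) = -20
y(v) = 20 (y(v) = -1*(-20) = 20)
y(-1027) + (424*(-963) - 909) = 20 + (424*(-963) - 909) = 20 + (-408312 - 909) = 20 - 409221 = -409201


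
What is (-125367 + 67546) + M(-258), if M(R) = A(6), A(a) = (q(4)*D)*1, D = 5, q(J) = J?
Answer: -57801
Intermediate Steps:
A(a) = 20 (A(a) = (4*5)*1 = 20*1 = 20)
M(R) = 20
(-125367 + 67546) + M(-258) = (-125367 + 67546) + 20 = -57821 + 20 = -57801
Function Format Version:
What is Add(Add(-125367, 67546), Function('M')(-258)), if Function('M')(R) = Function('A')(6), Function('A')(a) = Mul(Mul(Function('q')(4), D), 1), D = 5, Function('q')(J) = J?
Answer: -57801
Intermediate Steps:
Function('A')(a) = 20 (Function('A')(a) = Mul(Mul(4, 5), 1) = Mul(20, 1) = 20)
Function('M')(R) = 20
Add(Add(-125367, 67546), Function('M')(-258)) = Add(Add(-125367, 67546), 20) = Add(-57821, 20) = -57801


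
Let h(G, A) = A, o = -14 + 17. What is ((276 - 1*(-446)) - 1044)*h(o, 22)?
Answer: -7084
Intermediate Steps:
o = 3
((276 - 1*(-446)) - 1044)*h(o, 22) = ((276 - 1*(-446)) - 1044)*22 = ((276 + 446) - 1044)*22 = (722 - 1044)*22 = -322*22 = -7084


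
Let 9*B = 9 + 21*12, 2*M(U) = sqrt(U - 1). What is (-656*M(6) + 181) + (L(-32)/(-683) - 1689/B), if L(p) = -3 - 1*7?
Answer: 2431770/19807 - 328*sqrt(5) ≈ -610.66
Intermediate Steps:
M(U) = sqrt(-1 + U)/2 (M(U) = sqrt(U - 1)/2 = sqrt(-1 + U)/2)
L(p) = -10 (L(p) = -3 - 7 = -10)
B = 29 (B = (9 + 21*12)/9 = (9 + 252)/9 = (1/9)*261 = 29)
(-656*M(6) + 181) + (L(-32)/(-683) - 1689/B) = (-328*sqrt(-1 + 6) + 181) + (-10/(-683) - 1689/29) = (-328*sqrt(5) + 181) + (-10*(-1/683) - 1689*1/29) = (-328*sqrt(5) + 181) + (10/683 - 1689/29) = (181 - 328*sqrt(5)) - 1153297/19807 = 2431770/19807 - 328*sqrt(5)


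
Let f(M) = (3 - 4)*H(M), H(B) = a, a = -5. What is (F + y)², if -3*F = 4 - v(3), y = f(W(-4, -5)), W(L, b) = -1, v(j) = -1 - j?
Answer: 49/9 ≈ 5.4444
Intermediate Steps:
H(B) = -5
f(M) = 5 (f(M) = (3 - 4)*(-5) = -1*(-5) = 5)
y = 5
F = -8/3 (F = -(4 - (-1 - 1*3))/3 = -(4 - (-1 - 3))/3 = -(4 - 1*(-4))/3 = -(4 + 4)/3 = -⅓*8 = -8/3 ≈ -2.6667)
(F + y)² = (-8/3 + 5)² = (7/3)² = 49/9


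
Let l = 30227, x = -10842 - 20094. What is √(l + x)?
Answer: I*√709 ≈ 26.627*I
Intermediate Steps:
x = -30936
√(l + x) = √(30227 - 30936) = √(-709) = I*√709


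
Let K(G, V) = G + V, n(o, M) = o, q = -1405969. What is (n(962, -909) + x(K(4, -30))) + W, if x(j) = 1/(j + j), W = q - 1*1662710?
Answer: -159521285/52 ≈ -3.0677e+6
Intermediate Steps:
W = -3068679 (W = -1405969 - 1*1662710 = -1405969 - 1662710 = -3068679)
x(j) = 1/(2*j)
(n(962, -909) + x(K(4, -30))) + W = (962 + 1/(2*(4 - 30))) - 3068679 = (962 + (½)/(-26)) - 3068679 = (962 + (½)*(-1/26)) - 3068679 = (962 - 1/52) - 3068679 = 50023/52 - 3068679 = -159521285/52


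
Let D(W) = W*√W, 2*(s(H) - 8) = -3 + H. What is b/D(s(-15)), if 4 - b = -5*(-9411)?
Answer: -47051*I ≈ -47051.0*I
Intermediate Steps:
s(H) = 13/2 + H/2 (s(H) = 8 + (-3 + H)/2 = 8 + (-3/2 + H/2) = 13/2 + H/2)
b = -47051 (b = 4 - (-5)*(-9411) = 4 - 1*47055 = 4 - 47055 = -47051)
D(W) = W^(3/2)
b/D(s(-15)) = -47051/(13/2 + (½)*(-15))^(3/2) = -47051/(13/2 - 15/2)^(3/2) = -47051*I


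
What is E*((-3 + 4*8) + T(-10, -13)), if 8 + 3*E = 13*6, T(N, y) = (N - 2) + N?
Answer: 490/3 ≈ 163.33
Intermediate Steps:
T(N, y) = -2 + 2*N (T(N, y) = (-2 + N) + N = -2 + 2*N)
E = 70/3 (E = -8/3 + (13*6)/3 = -8/3 + (⅓)*78 = -8/3 + 26 = 70/3 ≈ 23.333)
E*((-3 + 4*8) + T(-10, -13)) = 70*((-3 + 4*8) + (-2 + 2*(-10)))/3 = 70*((-3 + 32) + (-2 - 20))/3 = 70*(29 - 22)/3 = (70/3)*7 = 490/3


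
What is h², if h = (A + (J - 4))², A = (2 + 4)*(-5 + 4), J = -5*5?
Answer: 1500625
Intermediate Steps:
J = -25
A = -6 (A = 6*(-1) = -6)
h = 1225 (h = (-6 + (-25 - 4))² = (-6 - 29)² = (-35)² = 1225)
h² = 1225² = 1500625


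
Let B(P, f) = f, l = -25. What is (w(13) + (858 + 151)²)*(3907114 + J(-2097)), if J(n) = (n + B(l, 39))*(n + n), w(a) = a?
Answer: 12765235194404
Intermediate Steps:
J(n) = 2*n*(39 + n) (J(n) = (n + 39)*(n + n) = (39 + n)*(2*n) = 2*n*(39 + n))
(w(13) + (858 + 151)²)*(3907114 + J(-2097)) = (13 + (858 + 151)²)*(3907114 + 2*(-2097)*(39 - 2097)) = (13 + 1009²)*(3907114 + 2*(-2097)*(-2058)) = (13 + 1018081)*(3907114 + 8631252) = 1018094*12538366 = 12765235194404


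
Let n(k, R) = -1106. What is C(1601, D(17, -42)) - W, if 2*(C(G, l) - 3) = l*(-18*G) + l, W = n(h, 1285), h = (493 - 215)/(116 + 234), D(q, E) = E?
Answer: 606266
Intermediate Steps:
h = 139/175 (h = 278/350 = 278*(1/350) = 139/175 ≈ 0.79429)
W = -1106
C(G, l) = 3 + l/2 - 9*G*l (C(G, l) = 3 + (l*(-18*G) + l)/2 = 3 + (-18*G*l + l)/2 = 3 + (l - 18*G*l)/2 = 3 + (l/2 - 9*G*l) = 3 + l/2 - 9*G*l)
C(1601, D(17, -42)) - W = (3 + (½)*(-42) - 9*1601*(-42)) - 1*(-1106) = (3 - 21 + 605178) + 1106 = 605160 + 1106 = 606266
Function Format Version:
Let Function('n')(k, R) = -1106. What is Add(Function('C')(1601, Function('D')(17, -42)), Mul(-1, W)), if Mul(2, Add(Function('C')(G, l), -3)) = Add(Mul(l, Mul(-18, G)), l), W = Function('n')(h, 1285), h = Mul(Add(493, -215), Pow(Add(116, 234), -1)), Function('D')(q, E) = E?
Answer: 606266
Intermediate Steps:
h = Rational(139, 175) (h = Mul(278, Pow(350, -1)) = Mul(278, Rational(1, 350)) = Rational(139, 175) ≈ 0.79429)
W = -1106
Function('C')(G, l) = Add(3, Mul(Rational(1, 2), l), Mul(-9, G, l)) (Function('C')(G, l) = Add(3, Mul(Rational(1, 2), Add(Mul(l, Mul(-18, G)), l))) = Add(3, Mul(Rational(1, 2), Add(Mul(-18, G, l), l))) = Add(3, Mul(Rational(1, 2), Add(l, Mul(-18, G, l)))) = Add(3, Add(Mul(Rational(1, 2), l), Mul(-9, G, l))) = Add(3, Mul(Rational(1, 2), l), Mul(-9, G, l)))
Add(Function('C')(1601, Function('D')(17, -42)), Mul(-1, W)) = Add(Add(3, Mul(Rational(1, 2), -42), Mul(-9, 1601, -42)), Mul(-1, -1106)) = Add(Add(3, -21, 605178), 1106) = Add(605160, 1106) = 606266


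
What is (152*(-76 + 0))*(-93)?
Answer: 1074336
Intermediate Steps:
(152*(-76 + 0))*(-93) = (152*(-76))*(-93) = -11552*(-93) = 1074336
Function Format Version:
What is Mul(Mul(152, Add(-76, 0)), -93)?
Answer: 1074336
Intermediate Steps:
Mul(Mul(152, Add(-76, 0)), -93) = Mul(Mul(152, -76), -93) = Mul(-11552, -93) = 1074336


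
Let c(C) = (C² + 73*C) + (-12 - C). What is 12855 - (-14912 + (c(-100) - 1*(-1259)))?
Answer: 23720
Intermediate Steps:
c(C) = -12 + C² + 72*C
12855 - (-14912 + (c(-100) - 1*(-1259))) = 12855 - (-14912 + ((-12 + (-100)² + 72*(-100)) - 1*(-1259))) = 12855 - (-14912 + ((-12 + 10000 - 7200) + 1259)) = 12855 - (-14912 + (2788 + 1259)) = 12855 - (-14912 + 4047) = 12855 - 1*(-10865) = 12855 + 10865 = 23720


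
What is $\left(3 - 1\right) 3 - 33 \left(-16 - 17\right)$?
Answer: $1095$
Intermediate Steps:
$\left(3 - 1\right) 3 - 33 \left(-16 - 17\right) = 2 \cdot 3 - -1089 = 6 + 1089 = 1095$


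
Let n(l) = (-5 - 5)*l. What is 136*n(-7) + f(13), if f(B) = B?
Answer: 9533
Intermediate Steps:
n(l) = -10*l
136*n(-7) + f(13) = 136*(-10*(-7)) + 13 = 136*70 + 13 = 9520 + 13 = 9533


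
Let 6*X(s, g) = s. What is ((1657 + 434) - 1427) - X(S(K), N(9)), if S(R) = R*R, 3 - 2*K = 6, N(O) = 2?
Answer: 5309/8 ≈ 663.63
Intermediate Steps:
K = -3/2 (K = 3/2 - ½*6 = 3/2 - 3 = -3/2 ≈ -1.5000)
S(R) = R²
X(s, g) = s/6
((1657 + 434) - 1427) - X(S(K), N(9)) = ((1657 + 434) - 1427) - (-3/2)²/6 = (2091 - 1427) - 9/(6*4) = 664 - 1*3/8 = 664 - 3/8 = 5309/8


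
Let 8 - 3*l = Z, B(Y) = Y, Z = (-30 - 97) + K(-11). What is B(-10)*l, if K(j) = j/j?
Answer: -1340/3 ≈ -446.67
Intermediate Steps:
K(j) = 1
Z = -126 (Z = (-30 - 97) + 1 = -127 + 1 = -126)
l = 134/3 (l = 8/3 - ⅓*(-126) = 8/3 + 42 = 134/3 ≈ 44.667)
B(-10)*l = -10*134/3 = -1340/3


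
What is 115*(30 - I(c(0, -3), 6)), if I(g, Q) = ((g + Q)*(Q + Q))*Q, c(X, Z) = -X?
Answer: -46230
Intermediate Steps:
I(g, Q) = 2*Q²*(Q + g) (I(g, Q) = ((Q + g)*(2*Q))*Q = (2*Q*(Q + g))*Q = 2*Q²*(Q + g))
115*(30 - I(c(0, -3), 6)) = 115*(30 - 2*6²*(6 - 1*0)) = 115*(30 - 2*36*(6 + 0)) = 115*(30 - 2*36*6) = 115*(30 - 1*432) = 115*(30 - 432) = 115*(-402) = -46230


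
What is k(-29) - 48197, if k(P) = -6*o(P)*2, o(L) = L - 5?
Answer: -47789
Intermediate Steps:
o(L) = -5 + L
k(P) = 60 - 12*P (k(P) = -6*(-5 + P)*2 = (30 - 6*P)*2 = 60 - 12*P)
k(-29) - 48197 = (60 - 12*(-29)) - 48197 = (60 + 348) - 48197 = 408 - 48197 = -47789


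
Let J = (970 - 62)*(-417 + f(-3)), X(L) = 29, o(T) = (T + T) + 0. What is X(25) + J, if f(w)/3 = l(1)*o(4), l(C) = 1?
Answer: -356815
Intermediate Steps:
o(T) = 2*T (o(T) = 2*T + 0 = 2*T)
f(w) = 24 (f(w) = 3*(1*(2*4)) = 3*(1*8) = 3*8 = 24)
J = -356844 (J = (970 - 62)*(-417 + 24) = 908*(-393) = -356844)
X(25) + J = 29 - 356844 = -356815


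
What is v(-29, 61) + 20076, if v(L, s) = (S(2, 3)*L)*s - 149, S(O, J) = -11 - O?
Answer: 42924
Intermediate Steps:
v(L, s) = -149 - 13*L*s (v(L, s) = ((-11 - 1*2)*L)*s - 149 = ((-11 - 2)*L)*s - 149 = (-13*L)*s - 149 = -13*L*s - 149 = -149 - 13*L*s)
v(-29, 61) + 20076 = (-149 - 13*(-29)*61) + 20076 = (-149 + 22997) + 20076 = 22848 + 20076 = 42924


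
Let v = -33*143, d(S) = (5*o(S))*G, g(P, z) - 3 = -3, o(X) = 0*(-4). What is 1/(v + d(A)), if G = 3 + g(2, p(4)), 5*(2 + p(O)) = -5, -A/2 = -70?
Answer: -1/4719 ≈ -0.00021191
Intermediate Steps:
A = 140 (A = -2*(-70) = 140)
o(X) = 0
p(O) = -3 (p(O) = -2 + (⅕)*(-5) = -2 - 1 = -3)
g(P, z) = 0 (g(P, z) = 3 - 3 = 0)
G = 3 (G = 3 + 0 = 3)
d(S) = 0 (d(S) = (5*0)*3 = 0*3 = 0)
v = -4719
1/(v + d(A)) = 1/(-4719 + 0) = 1/(-4719) = -1/4719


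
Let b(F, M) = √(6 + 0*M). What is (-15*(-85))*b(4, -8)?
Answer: 1275*√6 ≈ 3123.1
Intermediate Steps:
b(F, M) = √6 (b(F, M) = √(6 + 0) = √6)
(-15*(-85))*b(4, -8) = (-15*(-85))*√6 = 1275*√6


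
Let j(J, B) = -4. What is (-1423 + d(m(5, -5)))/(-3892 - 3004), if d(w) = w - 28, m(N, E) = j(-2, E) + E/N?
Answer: 91/431 ≈ 0.21114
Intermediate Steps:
m(N, E) = -4 + E/N
d(w) = -28 + w
(-1423 + d(m(5, -5)))/(-3892 - 3004) = (-1423 + (-28 + (-4 - 5/5)))/(-3892 - 3004) = (-1423 + (-28 + (-4 - 5*1/5)))/(-6896) = (-1423 + (-28 + (-4 - 1)))*(-1/6896) = (-1423 + (-28 - 5))*(-1/6896) = (-1423 - 33)*(-1/6896) = -1456*(-1/6896) = 91/431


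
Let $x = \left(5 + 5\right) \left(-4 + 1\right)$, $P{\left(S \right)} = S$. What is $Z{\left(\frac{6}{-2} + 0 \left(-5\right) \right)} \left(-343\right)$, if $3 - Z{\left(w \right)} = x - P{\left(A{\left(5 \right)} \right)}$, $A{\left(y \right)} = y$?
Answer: $-13034$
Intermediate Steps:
$x = -30$ ($x = 10 \left(-3\right) = -30$)
$Z{\left(w \right)} = 38$ ($Z{\left(w \right)} = 3 - \left(-30 - 5\right) = 3 - -35 = 3 + 35 = 38$)
$Z{\left(\frac{6}{-2} + 0 \left(-5\right) \right)} \left(-343\right) = 38 \left(-343\right) = -13034$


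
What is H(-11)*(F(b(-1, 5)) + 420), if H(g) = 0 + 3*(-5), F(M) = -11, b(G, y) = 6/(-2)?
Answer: -6135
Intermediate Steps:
b(G, y) = -3 (b(G, y) = 6*(-½) = -3)
H(g) = -15 (H(g) = 0 - 15 = -15)
H(-11)*(F(b(-1, 5)) + 420) = -15*(-11 + 420) = -15*409 = -6135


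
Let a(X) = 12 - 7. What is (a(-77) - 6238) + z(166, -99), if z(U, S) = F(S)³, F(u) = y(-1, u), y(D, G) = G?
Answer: -976532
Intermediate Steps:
F(u) = u
a(X) = 5
z(U, S) = S³
(a(-77) - 6238) + z(166, -99) = (5 - 6238) + (-99)³ = -6233 - 970299 = -976532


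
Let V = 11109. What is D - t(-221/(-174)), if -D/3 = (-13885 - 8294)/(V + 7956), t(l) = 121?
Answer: -746776/6355 ≈ -117.51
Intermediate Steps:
D = 22179/6355 (D = -3*(-13885 - 8294)/(11109 + 7956) = -(-66537)/19065 = -3*(-7393/6355) = 22179/6355 ≈ 3.4900)
D - t(-221/(-174)) = 22179/6355 - 1*121 = 22179/6355 - 121 = -746776/6355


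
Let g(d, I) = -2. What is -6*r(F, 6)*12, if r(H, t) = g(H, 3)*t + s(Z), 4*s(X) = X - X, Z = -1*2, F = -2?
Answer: 864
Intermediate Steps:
Z = -2
s(X) = 0 (s(X) = (X - X)/4 = (¼)*0 = 0)
r(H, t) = -2*t (r(H, t) = -2*t + 0 = -2*t)
-6*r(F, 6)*12 = -(-12)*6*12 = -6*(-12)*12 = 72*12 = 864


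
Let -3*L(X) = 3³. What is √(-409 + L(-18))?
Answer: I*√418 ≈ 20.445*I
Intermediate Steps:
L(X) = -9 (L(X) = -⅓*3³ = -⅓*27 = -9)
√(-409 + L(-18)) = √(-409 - 9) = √(-418) = I*√418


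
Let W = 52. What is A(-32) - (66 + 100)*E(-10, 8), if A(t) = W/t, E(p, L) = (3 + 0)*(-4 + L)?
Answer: -15949/8 ≈ -1993.6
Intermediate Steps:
E(p, L) = -12 + 3*L (E(p, L) = 3*(-4 + L) = -12 + 3*L)
A(t) = 52/t
A(-32) - (66 + 100)*E(-10, 8) = 52/(-32) - (66 + 100)*(-12 + 3*8) = 52*(-1/32) - 166*(-12 + 24) = -13/8 - 166*12 = -13/8 - 1*1992 = -13/8 - 1992 = -15949/8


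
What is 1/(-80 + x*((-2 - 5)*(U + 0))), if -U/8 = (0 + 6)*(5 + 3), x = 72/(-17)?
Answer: -17/194896 ≈ -8.7226e-5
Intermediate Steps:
x = -72/17 (x = 72*(-1/17) = -72/17 ≈ -4.2353)
U = -384 (U = -8*(0 + 6)*(5 + 3) = -48*8 = -8*48 = -384)
1/(-80 + x*((-2 - 5)*(U + 0))) = 1/(-80 - 72*(-2 - 5)*(-384 + 0)/17) = 1/(-80 - (-504)*(-384)/17) = 1/(-80 - 72/17*2688) = 1/(-80 - 193536/17) = 1/(-194896/17) = -17/194896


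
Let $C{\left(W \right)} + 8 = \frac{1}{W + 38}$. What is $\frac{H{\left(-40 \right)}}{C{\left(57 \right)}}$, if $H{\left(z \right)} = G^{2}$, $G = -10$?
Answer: $- \frac{9500}{759} \approx -12.516$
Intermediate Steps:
$C{\left(W \right)} = -8 + \frac{1}{38 + W}$ ($C{\left(W \right)} = -8 + \frac{1}{W + 38} = -8 + \frac{1}{38 + W}$)
$H{\left(z \right)} = 100$ ($H{\left(z \right)} = \left(-10\right)^{2} = 100$)
$\frac{H{\left(-40 \right)}}{C{\left(57 \right)}} = \frac{100}{\frac{1}{38 + 57} \left(-303 - 456\right)} = \frac{100}{\frac{1}{95} \left(-303 - 456\right)} = \frac{100}{\frac{1}{95} \left(-759\right)} = \frac{100}{- \frac{759}{95}} = 100 \left(- \frac{95}{759}\right) = - \frac{9500}{759}$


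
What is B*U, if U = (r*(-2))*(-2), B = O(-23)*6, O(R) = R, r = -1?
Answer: 552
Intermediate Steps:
B = -138 (B = -23*6 = -138)
U = -4 (U = -1*(-2)*(-2) = 2*(-2) = -4)
B*U = -138*(-4) = 552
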